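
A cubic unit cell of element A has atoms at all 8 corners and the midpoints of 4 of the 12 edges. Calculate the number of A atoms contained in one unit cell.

2

Corner atoms are shared by 8 cells (1/8 each), edge atoms by 4 (1/4 each).
Net atoms = 8 × 1/8 + 4 × 1/4 = 1 + 1 = 2.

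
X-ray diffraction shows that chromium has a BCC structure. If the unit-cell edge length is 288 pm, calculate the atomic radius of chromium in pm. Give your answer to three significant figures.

125 pm

In a BCC lattice, atoms touch along the body diagonal, so √3·a = 4r.
r = √3·a/4 = 1.7321 × 288 / 4 = 125 pm.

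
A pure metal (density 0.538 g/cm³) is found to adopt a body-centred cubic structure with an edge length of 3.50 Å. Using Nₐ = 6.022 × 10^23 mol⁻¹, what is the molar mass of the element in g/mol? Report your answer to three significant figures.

6.95 g/mol

A BCC cell has Z = 2 atoms; a = 3.500 × 10^-8 cm.
M = ρ·N_A·a³/Z = 0.538 × 6.022 × 10²³ × 4.288 × 10^-23 / 2 = 6.95 g/mol.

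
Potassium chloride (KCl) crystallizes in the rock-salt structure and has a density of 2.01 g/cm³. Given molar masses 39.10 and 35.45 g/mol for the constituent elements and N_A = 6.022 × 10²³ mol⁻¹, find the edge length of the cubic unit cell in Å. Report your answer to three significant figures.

M(KCl) = 74.55 g/mol; Z = 4 formula units per cell.
a³ = Z·M/(N_A·ρ) = 4 × 74.55 / (6.022 × 10²³ × 2.01) = 2.464 × 10^-22 cm³, so a = 6.269 × 10^-8 cm = 6.27 Å.

6.27 Å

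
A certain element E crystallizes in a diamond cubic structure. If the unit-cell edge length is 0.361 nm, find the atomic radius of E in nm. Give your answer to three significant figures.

0.0782 nm

In a diamond cubic lattice, nearest neighbors lie along the body diagonal with √3·a = 8r.
r = √3·a/8 = 1.7321 × 0.361 / 8 = 0.0782 nm.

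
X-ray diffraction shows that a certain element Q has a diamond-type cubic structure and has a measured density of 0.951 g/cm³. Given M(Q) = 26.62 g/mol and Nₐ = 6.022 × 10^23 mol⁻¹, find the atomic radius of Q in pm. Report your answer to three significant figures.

156 pm

For a diamond cubic cell (Z = 8), a³ = Z·M/(N_A·ρ) = 8 × 26.62 / (6.022 × 10²³ × 0.9510) = 3.719 × 10^-22 cm³, so a = 7.191 × 10^-8 cm = 719.1 pm.
Nearest neighbors lie along the body diagonal with √3·a = 8r, so r = 0.2165 × a = 156 pm.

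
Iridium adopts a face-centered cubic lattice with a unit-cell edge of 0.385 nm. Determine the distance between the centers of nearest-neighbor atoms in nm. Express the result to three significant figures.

In an FCC structure, atoms touch along the face diagonal, so √2·a = 4r; the nearest-neighbor distance equals 2r = 0.7071·a.
d = 0.7071 × 0.385 = 0.272 nm.

0.272 nm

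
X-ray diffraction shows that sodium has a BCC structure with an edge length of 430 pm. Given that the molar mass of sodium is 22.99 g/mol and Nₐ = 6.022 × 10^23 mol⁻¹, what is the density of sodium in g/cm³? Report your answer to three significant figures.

A BCC unit cell contains Z = 2 atoms.
Cell volume: a³ = (430 pm)³ = (4.300 × 10^-8 cm)³ = 7.951 × 10^-23 cm³.
ρ = Z·M/(N_A·a³) = 2 × 22.99 / (6.022 × 10²³ × 7.951 × 10^-23) = 0.9603 g/cm³.

0.960 g/cm³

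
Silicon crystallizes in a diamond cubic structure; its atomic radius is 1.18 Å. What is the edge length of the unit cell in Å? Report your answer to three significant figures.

In a diamond cubic lattice, nearest neighbors lie along the body diagonal with √3·a = 8r.
a = 8r/√3 = 8 × 1.18 / 1.7321 = 5.45 Å.

5.45 Å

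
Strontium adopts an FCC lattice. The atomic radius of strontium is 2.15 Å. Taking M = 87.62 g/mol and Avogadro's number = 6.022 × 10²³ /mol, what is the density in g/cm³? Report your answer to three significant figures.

In an FCC lattice, atoms touch along the face diagonal, so √2·a = 4r, giving a = 6.081 Å = 6.081 × 10^-8 cm.
With Z = 4, ρ = Z·M/(N_A·a³) = 4 × 87.62 / (6.022 × 10²³ × 2.249 × 10^-22) = 2.588 g/cm³.

2.59 g/cm³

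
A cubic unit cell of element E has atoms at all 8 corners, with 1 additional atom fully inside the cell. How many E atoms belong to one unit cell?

2

Corner atoms are shared by 8 cells (1/8 each), interior atoms are unshared.
Net atoms = 8 × 1/8 + 1 = 1 + 1 = 2.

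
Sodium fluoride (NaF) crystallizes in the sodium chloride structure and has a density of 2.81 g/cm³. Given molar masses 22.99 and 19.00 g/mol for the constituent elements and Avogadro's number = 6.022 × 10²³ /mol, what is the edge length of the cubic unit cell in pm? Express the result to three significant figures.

M(NaF) = 41.99 g/mol; Z = 4 formula units per cell.
a³ = Z·M/(N_A·ρ) = 4 × 41.99 / (6.022 × 10²³ × 2.81) = 9.926 × 10^-23 cm³, so a = 4.630 × 10^-8 cm = 463 pm.

463 pm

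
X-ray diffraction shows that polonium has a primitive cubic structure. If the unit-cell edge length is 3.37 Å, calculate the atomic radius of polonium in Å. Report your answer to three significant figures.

In a simple cubic lattice, atoms touch along the cell edge, so a = 2r.
r = a/2 = 3.37/2 = 1.69 Å.

1.69 Å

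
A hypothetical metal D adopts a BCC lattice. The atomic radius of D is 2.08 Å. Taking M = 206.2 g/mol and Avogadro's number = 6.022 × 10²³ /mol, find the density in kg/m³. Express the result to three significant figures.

In a BCC lattice, atoms touch along the body diagonal, so √3·a = 4r, giving a = 4.804 Å = 4.804 × 10^-8 cm.
With Z = 2, ρ = Z·M/(N_A·a³) = 2 × 206.2 / (6.022 × 10²³ × 1.108 × 10^-22) = 6.179 g/cm³ = 6180 kg/m³.

6180 kg/m³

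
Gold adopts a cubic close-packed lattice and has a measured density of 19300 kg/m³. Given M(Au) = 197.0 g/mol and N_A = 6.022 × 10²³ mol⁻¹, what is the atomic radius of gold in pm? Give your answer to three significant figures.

For an FCC cell (Z = 4), a³ = Z·M/(N_A·ρ) = 4 × 197.0 / (6.022 × 10²³ × 19.30) = 6.780 × 10^-23 cm³, so a = 4.078 × 10^-8 cm = 407.8 pm.
Atoms touch along the face diagonal, so √2·a = 4r, so r = 0.3536 × a = 144 pm.

144 pm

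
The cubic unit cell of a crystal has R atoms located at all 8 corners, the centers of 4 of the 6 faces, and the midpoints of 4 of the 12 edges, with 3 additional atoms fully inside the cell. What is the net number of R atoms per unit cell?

7

Corner atoms are shared by 8 cells (1/8 each), face atoms by 2 (1/2 each), edge atoms by 4 (1/4 each), interior atoms are unshared.
Net atoms = 8 × 1/8 + 4 × 1/2 + 4 × 1/4 + 3 = 1 + 2 + 1 + 3 = 7.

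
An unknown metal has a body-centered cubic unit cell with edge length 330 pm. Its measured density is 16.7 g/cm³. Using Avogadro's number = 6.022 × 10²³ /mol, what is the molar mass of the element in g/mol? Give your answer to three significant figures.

A BCC cell has Z = 2 atoms; a = 3.300 × 10^-8 cm.
M = ρ·N_A·a³/Z = 16.7 × 6.022 × 10²³ × 3.594 × 10^-23 / 2 = 181 g/mol.

181 g/mol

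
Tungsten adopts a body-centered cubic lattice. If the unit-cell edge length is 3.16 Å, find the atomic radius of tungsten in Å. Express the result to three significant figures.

In a BCC lattice, atoms touch along the body diagonal, so √3·a = 4r.
r = √3·a/4 = 1.7321 × 3.16 / 4 = 1.37 Å.

1.37 Å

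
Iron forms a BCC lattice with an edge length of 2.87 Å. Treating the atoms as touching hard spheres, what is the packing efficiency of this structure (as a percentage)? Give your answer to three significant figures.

68.0%

In a BCC lattice atoms touch along the body diagonal, so √3·a = 4r, so r = 0.4330a = 1.243 Å.
Packing fraction = Z·(4/3)πr³ / a³ = 2 × (4/3)π × (1.243)³ / (2.87)³ = 0.6802 = 68.0%.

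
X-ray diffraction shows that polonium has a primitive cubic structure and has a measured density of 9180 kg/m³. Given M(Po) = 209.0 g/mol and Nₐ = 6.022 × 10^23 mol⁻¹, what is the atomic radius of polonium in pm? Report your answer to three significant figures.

For a simple cubic cell (Z = 1), a³ = Z·M/(N_A·ρ) = 1 × 209.0 / (6.022 × 10²³ × 9.180) = 3.781 × 10^-23 cm³, so a = 3.356 × 10^-8 cm = 335.6 pm.
Atoms touch along the cell edge, so a = 2r, so r = 0.5000 × a = 168 pm.

168 pm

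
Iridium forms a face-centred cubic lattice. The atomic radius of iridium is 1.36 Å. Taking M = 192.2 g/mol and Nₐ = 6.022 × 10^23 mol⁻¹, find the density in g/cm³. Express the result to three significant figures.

In an FCC lattice, atoms touch along the face diagonal, so √2·a = 4r, giving a = 3.847 Å = 3.847 × 10^-8 cm.
With Z = 4, ρ = Z·M/(N_A·a³) = 4 × 192.2 / (6.022 × 10²³ × 5.692 × 10^-23) = 22.43 g/cm³.

22.4 g/cm³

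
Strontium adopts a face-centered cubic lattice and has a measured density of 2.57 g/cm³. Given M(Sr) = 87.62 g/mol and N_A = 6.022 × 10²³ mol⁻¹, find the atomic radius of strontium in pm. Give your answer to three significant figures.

216 pm

For an FCC cell (Z = 4), a³ = Z·M/(N_A·ρ) = 4 × 87.62 / (6.022 × 10²³ × 2.570) = 2.265 × 10^-22 cm³, so a = 6.095 × 10^-8 cm = 609.5 pm.
Atoms touch along the face diagonal, so √2·a = 4r, so r = 0.3536 × a = 216 pm.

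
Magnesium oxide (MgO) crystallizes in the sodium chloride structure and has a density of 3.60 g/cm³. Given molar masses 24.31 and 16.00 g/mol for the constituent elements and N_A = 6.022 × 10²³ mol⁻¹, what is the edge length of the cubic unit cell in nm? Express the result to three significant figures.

0.421 nm

M(MgO) = 40.31 g/mol; Z = 4 formula units per cell.
a³ = Z·M/(N_A·ρ) = 4 × 40.31 / (6.022 × 10²³ × 3.60) = 7.438 × 10^-23 cm³, so a = 4.205 × 10^-8 cm = 0.421 nm.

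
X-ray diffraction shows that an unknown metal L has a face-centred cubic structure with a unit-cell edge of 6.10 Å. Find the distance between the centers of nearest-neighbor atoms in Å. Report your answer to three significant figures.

In an FCC structure, atoms touch along the face diagonal, so √2·a = 4r; the nearest-neighbor distance equals 2r = 0.7071·a.
d = 0.7071 × 6.10 = 4.31 Å.

4.31 Å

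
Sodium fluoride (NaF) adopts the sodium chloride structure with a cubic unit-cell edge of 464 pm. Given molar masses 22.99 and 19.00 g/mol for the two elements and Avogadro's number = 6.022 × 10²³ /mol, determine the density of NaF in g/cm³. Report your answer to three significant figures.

2.79 g/cm³

The sodium chloride structure contains Z = 4 formula units per cell; M(NaF) = 22.99 + 19.00 = 41.99 g/mol.
a³ = (4.640 × 10^-8 cm)³ = 9.990 × 10^-23 cm³.
ρ = 4 × 41.99 / (6.022 × 10²³ × 9.990 × 10^-23) = 2.792 g/cm³.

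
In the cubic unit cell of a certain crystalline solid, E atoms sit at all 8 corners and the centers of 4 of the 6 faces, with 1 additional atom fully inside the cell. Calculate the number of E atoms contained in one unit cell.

Corner atoms are shared by 8 cells (1/8 each), face atoms by 2 (1/2 each), interior atoms are unshared.
Net atoms = 8 × 1/8 + 4 × 1/2 + 1 = 1 + 2 + 1 = 4.

4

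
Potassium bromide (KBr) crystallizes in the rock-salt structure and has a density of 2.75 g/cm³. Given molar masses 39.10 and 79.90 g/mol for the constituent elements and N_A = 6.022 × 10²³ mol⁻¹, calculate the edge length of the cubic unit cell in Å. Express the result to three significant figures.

M(KBr) = 119.0 g/mol; Z = 4 formula units per cell.
a³ = Z·M/(N_A·ρ) = 4 × 119.0 / (6.022 × 10²³ × 2.75) = 2.874 × 10^-22 cm³, so a = 6.600 × 10^-8 cm = 6.60 Å.

6.60 Å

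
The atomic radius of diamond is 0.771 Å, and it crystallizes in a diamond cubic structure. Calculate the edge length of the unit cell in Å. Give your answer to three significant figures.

In a diamond cubic lattice, nearest neighbors lie along the body diagonal with √3·a = 8r.
a = 8r/√3 = 8 × 0.771 / 1.7321 = 3.56 Å.

3.56 Å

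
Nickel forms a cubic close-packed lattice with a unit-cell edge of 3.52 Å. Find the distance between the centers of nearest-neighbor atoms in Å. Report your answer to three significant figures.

In an FCC structure, atoms touch along the face diagonal, so √2·a = 4r; the nearest-neighbor distance equals 2r = 0.7071·a.
d = 0.7071 × 3.52 = 2.49 Å.

2.49 Å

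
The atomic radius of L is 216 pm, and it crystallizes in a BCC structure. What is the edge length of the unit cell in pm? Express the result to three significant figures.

In a BCC lattice, atoms touch along the body diagonal, so √3·a = 4r.
a = 4r/√3 = 4 × 216 / 1.7321 = 499 pm.

499 pm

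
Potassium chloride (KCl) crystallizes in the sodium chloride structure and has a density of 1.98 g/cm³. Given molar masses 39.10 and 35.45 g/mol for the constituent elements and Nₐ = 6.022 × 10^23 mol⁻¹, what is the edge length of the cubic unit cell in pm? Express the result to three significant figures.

630 pm

M(KCl) = 74.55 g/mol; Z = 4 formula units per cell.
a³ = Z·M/(N_A·ρ) = 4 × 74.55 / (6.022 × 10²³ × 1.98) = 2.501 × 10^-22 cm³, so a = 6.300 × 10^-8 cm = 630 pm.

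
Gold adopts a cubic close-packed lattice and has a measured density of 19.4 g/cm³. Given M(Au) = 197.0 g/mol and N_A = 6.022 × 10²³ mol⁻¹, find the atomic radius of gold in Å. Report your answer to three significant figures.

For an FCC cell (Z = 4), a³ = Z·M/(N_A·ρ) = 4 × 197.0 / (6.022 × 10²³ × 19.40) = 6.745 × 10^-23 cm³, so a = 4.071 × 10^-8 cm = 4.071 Å.
Atoms touch along the face diagonal, so √2·a = 4r, so r = 0.3536 × a = 1.44 Å.

1.44 Å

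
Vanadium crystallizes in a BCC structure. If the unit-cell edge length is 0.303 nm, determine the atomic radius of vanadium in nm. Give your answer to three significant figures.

In a BCC lattice, atoms touch along the body diagonal, so √3·a = 4r.
r = √3·a/4 = 1.7321 × 0.303 / 4 = 0.131 nm.

0.131 nm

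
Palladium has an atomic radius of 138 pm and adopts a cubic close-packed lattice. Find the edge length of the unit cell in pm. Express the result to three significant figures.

390 pm

In an FCC lattice, atoms touch along the face diagonal, so √2·a = 4r.
a = 4r/√2 = 4 × 138 / 1.4142 = 390 pm.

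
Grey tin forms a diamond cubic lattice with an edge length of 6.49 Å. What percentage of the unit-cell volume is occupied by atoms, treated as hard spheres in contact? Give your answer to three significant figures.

34.0%

In a diamond cubic lattice nearest neighbors lie along the body diagonal with √3·a = 8r, so r = 0.2165a = 1.405 Å.
Packing fraction = Z·(4/3)πr³ / a³ = 8 × (4/3)π × (1.405)³ / (6.49)³ = 0.3401 = 34.0%.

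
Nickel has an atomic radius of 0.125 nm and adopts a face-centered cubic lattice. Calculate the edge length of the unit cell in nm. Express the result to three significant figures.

0.354 nm

In an FCC lattice, atoms touch along the face diagonal, so √2·a = 4r.
a = 4r/√2 = 4 × 0.125 / 1.4142 = 0.354 nm.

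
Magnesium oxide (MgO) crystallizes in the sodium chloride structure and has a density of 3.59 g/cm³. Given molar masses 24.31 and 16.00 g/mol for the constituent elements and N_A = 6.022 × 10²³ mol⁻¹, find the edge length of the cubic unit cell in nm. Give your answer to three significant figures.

M(MgO) = 40.31 g/mol; Z = 4 formula units per cell.
a³ = Z·M/(N_A·ρ) = 4 × 40.31 / (6.022 × 10²³ × 3.59) = 7.458 × 10^-23 cm³, so a = 4.209 × 10^-8 cm = 0.421 nm.

0.421 nm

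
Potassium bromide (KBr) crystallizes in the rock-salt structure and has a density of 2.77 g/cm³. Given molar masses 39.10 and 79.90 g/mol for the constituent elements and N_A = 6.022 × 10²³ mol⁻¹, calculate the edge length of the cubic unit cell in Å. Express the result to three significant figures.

6.58 Å

M(KBr) = 119.0 g/mol; Z = 4 formula units per cell.
a³ = Z·M/(N_A·ρ) = 4 × 119.0 / (6.022 × 10²³ × 2.77) = 2.854 × 10^-22 cm³, so a = 6.584 × 10^-8 cm = 6.58 Å.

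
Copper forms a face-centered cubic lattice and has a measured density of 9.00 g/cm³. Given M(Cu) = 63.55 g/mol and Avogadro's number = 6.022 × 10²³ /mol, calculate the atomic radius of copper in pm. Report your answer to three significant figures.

128 pm

For an FCC cell (Z = 4), a³ = Z·M/(N_A·ρ) = 4 × 63.55 / (6.022 × 10²³ × 9.000) = 4.690 × 10^-23 cm³, so a = 3.606 × 10^-8 cm = 360.6 pm.
Atoms touch along the face diagonal, so √2·a = 4r, so r = 0.3536 × a = 128 pm.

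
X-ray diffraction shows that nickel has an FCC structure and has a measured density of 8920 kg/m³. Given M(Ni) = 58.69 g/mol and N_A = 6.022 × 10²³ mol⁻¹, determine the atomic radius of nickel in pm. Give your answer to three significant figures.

For an FCC cell (Z = 4), a³ = Z·M/(N_A·ρ) = 4 × 58.69 / (6.022 × 10²³ × 8.920) = 4.370 × 10^-23 cm³, so a = 3.522 × 10^-8 cm = 352.2 pm.
Atoms touch along the face diagonal, so √2·a = 4r, so r = 0.3536 × a = 125 pm.

125 pm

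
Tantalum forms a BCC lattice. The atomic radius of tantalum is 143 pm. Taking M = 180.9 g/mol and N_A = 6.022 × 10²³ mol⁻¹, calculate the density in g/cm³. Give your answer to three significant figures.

16.7 g/cm³

In a BCC lattice, atoms touch along the body diagonal, so √3·a = 4r, giving a = 330.2 pm = 3.302 × 10^-8 cm.
With Z = 2, ρ = Z·M/(N_A·a³) = 2 × 180.9 / (6.022 × 10²³ × 3.602 × 10^-23) = 16.68 g/cm³.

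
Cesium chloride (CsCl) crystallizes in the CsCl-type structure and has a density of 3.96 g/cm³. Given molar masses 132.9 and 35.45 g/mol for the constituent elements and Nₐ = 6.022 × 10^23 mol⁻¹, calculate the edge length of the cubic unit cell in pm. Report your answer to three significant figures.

M(CsCl) = 168.35 g/mol; Z = 1 formula unit per cell.
a³ = Z·M/(N_A·ρ) = 1 × 168.35 / (6.022 × 10²³ × 3.96) = 7.060 × 10^-23 cm³, so a = 4.133 × 10^-8 cm = 413 pm.

413 pm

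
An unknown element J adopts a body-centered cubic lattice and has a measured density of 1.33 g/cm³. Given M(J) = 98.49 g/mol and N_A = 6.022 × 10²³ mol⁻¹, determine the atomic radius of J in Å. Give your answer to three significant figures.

2.71 Å

For a BCC cell (Z = 2), a³ = Z·M/(N_A·ρ) = 2 × 98.49 / (6.022 × 10²³ × 1.330) = 2.459 × 10^-22 cm³, so a = 6.265 × 10^-8 cm = 6.265 Å.
Atoms touch along the body diagonal, so √3·a = 4r, so r = 0.4330 × a = 2.71 Å.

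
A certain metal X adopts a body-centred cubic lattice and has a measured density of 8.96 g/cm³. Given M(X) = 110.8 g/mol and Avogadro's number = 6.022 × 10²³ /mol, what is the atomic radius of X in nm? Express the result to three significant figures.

0.149 nm

For a BCC cell (Z = 2), a³ = Z·M/(N_A·ρ) = 2 × 110.8 / (6.022 × 10²³ × 8.960) = 4.107 × 10^-23 cm³, so a = 3.450 × 10^-8 cm = 0.3450 nm.
Atoms touch along the body diagonal, so √3·a = 4r, so r = 0.4330 × a = 0.149 nm.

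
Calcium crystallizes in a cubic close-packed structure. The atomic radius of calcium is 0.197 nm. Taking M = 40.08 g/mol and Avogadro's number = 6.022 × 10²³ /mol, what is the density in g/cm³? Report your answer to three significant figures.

1.54 g/cm³

In an FCC lattice, atoms touch along the face diagonal, so √2·a = 4r, giving a = 0.5572 nm = 5.572 × 10^-8 cm.
With Z = 4, ρ = Z·M/(N_A·a³) = 4 × 40.08 / (6.022 × 10²³ × 1.730 × 10^-22) = 1.539 g/cm³.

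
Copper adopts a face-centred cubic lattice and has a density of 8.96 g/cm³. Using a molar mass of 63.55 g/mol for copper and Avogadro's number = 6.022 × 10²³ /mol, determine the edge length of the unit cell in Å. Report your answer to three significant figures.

3.61 Å

With Z = 4 atoms per FCC cell, a³ = Z·M/(N_A·ρ) = 4 × 63.55 / (6.022 × 10²³ × 8.960 g/cm³) = 4.711 × 10^-23 cm³.
a = (4.711 × 10^-23)^(1/3) = 3.612 × 10^-8 cm = 3.61 Å.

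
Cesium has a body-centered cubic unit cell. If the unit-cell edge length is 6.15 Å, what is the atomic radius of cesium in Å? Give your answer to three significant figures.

2.66 Å

In a BCC lattice, atoms touch along the body diagonal, so √3·a = 4r.
r = √3·a/4 = 1.7321 × 6.15 / 4 = 2.66 Å.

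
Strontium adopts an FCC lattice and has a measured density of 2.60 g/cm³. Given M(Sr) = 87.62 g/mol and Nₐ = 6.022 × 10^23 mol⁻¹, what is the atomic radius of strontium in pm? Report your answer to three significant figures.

215 pm

For an FCC cell (Z = 4), a³ = Z·M/(N_A·ρ) = 4 × 87.62 / (6.022 × 10²³ × 2.600) = 2.238 × 10^-22 cm³, so a = 6.072 × 10^-8 cm = 607.2 pm.
Atoms touch along the face diagonal, so √2·a = 4r, so r = 0.3536 × a = 215 pm.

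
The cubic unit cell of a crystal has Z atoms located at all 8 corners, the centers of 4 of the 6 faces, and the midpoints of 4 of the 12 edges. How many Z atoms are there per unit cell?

Corner atoms are shared by 8 cells (1/8 each), face atoms by 2 (1/2 each), edge atoms by 4 (1/4 each).
Net atoms = 8 × 1/8 + 4 × 1/2 + 4 × 1/4 = 1 + 2 + 1 = 4.

4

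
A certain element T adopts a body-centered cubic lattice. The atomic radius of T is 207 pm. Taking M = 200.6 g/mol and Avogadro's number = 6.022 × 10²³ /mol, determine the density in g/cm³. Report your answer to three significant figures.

In a BCC lattice, atoms touch along the body diagonal, so √3·a = 4r, giving a = 478.0 pm = 4.780 × 10^-8 cm.
With Z = 2, ρ = Z·M/(N_A·a³) = 2 × 200.6 / (6.022 × 10²³ × 1.092 × 10^-22) = 6.098 g/cm³.

6.10 g/cm³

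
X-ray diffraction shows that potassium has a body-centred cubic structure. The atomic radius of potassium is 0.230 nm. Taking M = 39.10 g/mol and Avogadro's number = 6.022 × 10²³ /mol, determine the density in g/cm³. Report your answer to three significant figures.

0.867 g/cm³

In a BCC lattice, atoms touch along the body diagonal, so √3·a = 4r, giving a = 0.5312 nm = 5.312 × 10^-8 cm.
With Z = 2, ρ = Z·M/(N_A·a³) = 2 × 39.10 / (6.022 × 10²³ × 1.499 × 10^-22) = 0.8665 g/cm³.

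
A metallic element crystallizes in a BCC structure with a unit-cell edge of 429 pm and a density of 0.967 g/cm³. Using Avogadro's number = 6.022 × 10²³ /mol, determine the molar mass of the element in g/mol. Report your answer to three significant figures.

A BCC cell has Z = 2 atoms; a = 4.290 × 10^-8 cm.
M = ρ·N_A·a³/Z = 0.967 × 6.022 × 10²³ × 7.895 × 10^-23 / 2 = 23.0 g/mol.

23.0 g/mol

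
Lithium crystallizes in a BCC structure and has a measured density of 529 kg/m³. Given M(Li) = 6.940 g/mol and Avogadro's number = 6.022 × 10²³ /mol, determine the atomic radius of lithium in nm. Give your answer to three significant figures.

For a BCC cell (Z = 2), a³ = Z·M/(N_A·ρ) = 2 × 6.940 / (6.022 × 10²³ × 0.5290) = 4.357 × 10^-23 cm³, so a = 3.519 × 10^-8 cm = 0.3519 nm.
Atoms touch along the body diagonal, so √3·a = 4r, so r = 0.4330 × a = 0.152 nm.

0.152 nm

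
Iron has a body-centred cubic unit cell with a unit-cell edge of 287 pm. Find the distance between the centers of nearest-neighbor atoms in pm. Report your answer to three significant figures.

249 pm

In a BCC structure, atoms touch along the body diagonal, so √3·a = 4r; the nearest-neighbor distance equals 2r = 0.8660·a.
d = 0.8660 × 287 = 249 pm.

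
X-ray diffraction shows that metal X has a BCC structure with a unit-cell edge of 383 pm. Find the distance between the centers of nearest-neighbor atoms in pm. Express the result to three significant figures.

In a BCC structure, atoms touch along the body diagonal, so √3·a = 4r; the nearest-neighbor distance equals 2r = 0.8660·a.
d = 0.8660 × 383 = 332 pm.

332 pm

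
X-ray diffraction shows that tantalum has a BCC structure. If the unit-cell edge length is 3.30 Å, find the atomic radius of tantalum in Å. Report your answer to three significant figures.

In a BCC lattice, atoms touch along the body diagonal, so √3·a = 4r.
r = √3·a/4 = 1.7321 × 3.30 / 4 = 1.43 Å.

1.43 Å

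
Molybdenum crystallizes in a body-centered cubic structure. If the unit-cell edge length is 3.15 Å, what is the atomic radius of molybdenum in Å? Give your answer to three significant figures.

In a BCC lattice, atoms touch along the body diagonal, so √3·a = 4r.
r = √3·a/4 = 1.7321 × 3.15 / 4 = 1.36 Å.

1.36 Å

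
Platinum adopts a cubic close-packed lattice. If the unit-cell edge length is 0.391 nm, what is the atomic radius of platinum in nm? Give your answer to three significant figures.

In an FCC lattice, atoms touch along the face diagonal, so √2·a = 4r.
r = √2·a/4 = 1.4142 × 0.391 / 4 = 0.138 nm.

0.138 nm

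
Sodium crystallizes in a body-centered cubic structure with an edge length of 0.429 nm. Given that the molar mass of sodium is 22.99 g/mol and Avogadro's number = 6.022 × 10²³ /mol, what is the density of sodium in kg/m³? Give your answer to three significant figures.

967 kg/m³

A BCC unit cell contains Z = 2 atoms.
Cell volume: a³ = (0.429 nm)³ = (4.290 × 10^-8 cm)³ = 7.895 × 10^-23 cm³.
ρ = Z·M/(N_A·a³) = 2 × 22.99 / (6.022 × 10²³ × 7.895 × 10^-23) = 0.9671 g/cm³ = 967 kg/m³.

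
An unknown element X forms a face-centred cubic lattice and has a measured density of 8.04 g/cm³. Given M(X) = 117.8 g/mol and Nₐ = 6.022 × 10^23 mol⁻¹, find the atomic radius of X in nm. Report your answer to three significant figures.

0.163 nm

For an FCC cell (Z = 4), a³ = Z·M/(N_A·ρ) = 4 × 117.8 / (6.022 × 10²³ × 8.040) = 9.732 × 10^-23 cm³, so a = 4.600 × 10^-8 cm = 0.4600 nm.
Atoms touch along the face diagonal, so √2·a = 4r, so r = 0.3536 × a = 0.163 nm.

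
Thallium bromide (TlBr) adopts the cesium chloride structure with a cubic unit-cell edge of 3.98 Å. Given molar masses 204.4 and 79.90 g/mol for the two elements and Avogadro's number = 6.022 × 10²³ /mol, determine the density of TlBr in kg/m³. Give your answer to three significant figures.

7490 kg/m³

The cesium chloride structure contains Z = 1 formula unit per cell; M(TlBr) = 204.4 + 79.90 = 284.3 g/mol.
a³ = (3.980 × 10^-8 cm)³ = 6.304 × 10^-23 cm³.
ρ = 1 × 284.3 / (6.022 × 10²³ × 6.304 × 10^-23) = 7.488 g/cm³ = 7490 kg/m³.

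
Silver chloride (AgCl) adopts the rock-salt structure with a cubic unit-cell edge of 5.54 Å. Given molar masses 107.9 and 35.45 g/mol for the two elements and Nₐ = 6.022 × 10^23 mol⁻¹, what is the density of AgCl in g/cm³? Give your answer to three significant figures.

5.60 g/cm³

The rock-salt structure contains Z = 4 formula units per cell; M(AgCl) = 107.9 + 35.45 = 143.35 g/mol.
a³ = (5.540 × 10^-8 cm)³ = 1.700 × 10^-22 cm³.
ρ = 4 × 143.35 / (6.022 × 10²³ × 1.700 × 10^-22) = 5.600 g/cm³.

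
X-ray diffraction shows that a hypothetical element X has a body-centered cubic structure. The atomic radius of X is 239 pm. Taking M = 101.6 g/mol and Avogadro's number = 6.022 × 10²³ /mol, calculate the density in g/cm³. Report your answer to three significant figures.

2.01 g/cm³

In a BCC lattice, atoms touch along the body diagonal, so √3·a = 4r, giving a = 551.9 pm = 5.519 × 10^-8 cm.
With Z = 2, ρ = Z·M/(N_A·a³) = 2 × 101.6 / (6.022 × 10²³ × 1.681 × 10^-22) = 2.007 g/cm³.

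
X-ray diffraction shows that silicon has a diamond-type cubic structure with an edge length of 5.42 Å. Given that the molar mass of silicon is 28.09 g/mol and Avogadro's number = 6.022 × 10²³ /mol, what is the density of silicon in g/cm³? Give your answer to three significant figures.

A diamond cubic unit cell contains Z = 8 atoms.
Cell volume: a³ = (5.42 Å)³ = (5.420 × 10^-8 cm)³ = 1.592 × 10^-22 cm³.
ρ = Z·M/(N_A·a³) = 8 × 28.09 / (6.022 × 10²³ × 1.592 × 10^-22) = 2.344 g/cm³.

2.34 g/cm³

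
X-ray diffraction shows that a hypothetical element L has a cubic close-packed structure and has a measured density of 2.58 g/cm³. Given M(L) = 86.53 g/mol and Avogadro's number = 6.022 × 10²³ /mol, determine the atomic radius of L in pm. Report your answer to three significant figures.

214 pm

For an FCC cell (Z = 4), a³ = Z·M/(N_A·ρ) = 4 × 86.53 / (6.022 × 10²³ × 2.580) = 2.228 × 10^-22 cm³, so a = 6.062 × 10^-8 cm = 606.2 pm.
Atoms touch along the face diagonal, so √2·a = 4r, so r = 0.3536 × a = 214 pm.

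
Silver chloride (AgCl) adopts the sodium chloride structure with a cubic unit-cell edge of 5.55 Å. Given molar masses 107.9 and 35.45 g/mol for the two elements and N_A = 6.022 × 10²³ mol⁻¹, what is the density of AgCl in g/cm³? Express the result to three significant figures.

The sodium chloride structure contains Z = 4 formula units per cell; M(AgCl) = 107.9 + 35.45 = 143.35 g/mol.
a³ = (5.550 × 10^-8 cm)³ = 1.710 × 10^-22 cm³.
ρ = 4 × 143.35 / (6.022 × 10²³ × 1.710 × 10^-22) = 5.570 g/cm³.

5.57 g/cm³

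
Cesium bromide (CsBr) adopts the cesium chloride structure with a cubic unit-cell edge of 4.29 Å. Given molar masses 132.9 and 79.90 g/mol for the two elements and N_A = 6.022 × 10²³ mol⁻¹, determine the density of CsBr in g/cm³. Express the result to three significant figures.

4.48 g/cm³

The cesium chloride structure contains Z = 1 formula unit per cell; M(CsBr) = 132.9 + 79.90 = 212.8 g/mol.
a³ = (4.290 × 10^-8 cm)³ = 7.895 × 10^-23 cm³.
ρ = 1 × 212.8 / (6.022 × 10²³ × 7.895 × 10^-23) = 4.476 g/cm³.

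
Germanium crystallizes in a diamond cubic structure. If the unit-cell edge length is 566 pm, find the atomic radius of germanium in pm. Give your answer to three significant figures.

123 pm

In a diamond cubic lattice, nearest neighbors lie along the body diagonal with √3·a = 8r.
r = √3·a/8 = 1.7321 × 566 / 8 = 123 pm.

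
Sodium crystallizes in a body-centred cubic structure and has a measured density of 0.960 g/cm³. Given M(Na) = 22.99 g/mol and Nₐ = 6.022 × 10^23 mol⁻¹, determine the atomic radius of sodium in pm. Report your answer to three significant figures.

For a BCC cell (Z = 2), a³ = Z·M/(N_A·ρ) = 2 × 22.99 / (6.022 × 10²³ × 0.9600) = 7.953 × 10^-23 cm³, so a = 4.301 × 10^-8 cm = 430.1 pm.
Atoms touch along the body diagonal, so √3·a = 4r, so r = 0.4330 × a = 186 pm.

186 pm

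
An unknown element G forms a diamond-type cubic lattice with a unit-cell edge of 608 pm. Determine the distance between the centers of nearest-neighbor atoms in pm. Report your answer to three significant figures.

263 pm

In a diamond cubic structure, nearest neighbors lie along the body diagonal with √3·a = 8r; the nearest-neighbor distance equals 2r = 0.4330·a.
d = 0.4330 × 608 = 263 pm.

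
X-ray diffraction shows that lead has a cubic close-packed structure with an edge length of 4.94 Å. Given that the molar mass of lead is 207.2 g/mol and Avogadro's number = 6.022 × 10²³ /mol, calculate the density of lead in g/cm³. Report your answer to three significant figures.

11.4 g/cm³

An FCC unit cell contains Z = 4 atoms.
Cell volume: a³ = (4.94 Å)³ = (4.940 × 10^-8 cm)³ = 1.206 × 10^-22 cm³.
ρ = Z·M/(N_A·a³) = 4 × 207.2 / (6.022 × 10²³ × 1.206 × 10^-22) = 11.42 g/cm³.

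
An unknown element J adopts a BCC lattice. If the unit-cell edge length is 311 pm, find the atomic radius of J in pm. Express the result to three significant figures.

135 pm

In a BCC lattice, atoms touch along the body diagonal, so √3·a = 4r.
r = √3·a/4 = 1.7321 × 311 / 4 = 135 pm.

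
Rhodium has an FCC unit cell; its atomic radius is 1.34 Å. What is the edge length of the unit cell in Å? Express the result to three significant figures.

3.79 Å

In an FCC lattice, atoms touch along the face diagonal, so √2·a = 4r.
a = 4r/√2 = 4 × 1.34 / 1.4142 = 3.79 Å.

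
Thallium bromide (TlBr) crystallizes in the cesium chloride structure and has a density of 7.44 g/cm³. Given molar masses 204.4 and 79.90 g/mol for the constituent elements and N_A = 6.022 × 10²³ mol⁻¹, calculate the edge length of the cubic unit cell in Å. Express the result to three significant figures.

M(TlBr) = 284.3 g/mol; Z = 1 formula unit per cell.
a³ = Z·M/(N_A·ρ) = 1 × 284.3 / (6.022 × 10²³ × 7.44) = 6.345 × 10^-23 cm³, so a = 3.989 × 10^-8 cm = 3.99 Å.

3.99 Å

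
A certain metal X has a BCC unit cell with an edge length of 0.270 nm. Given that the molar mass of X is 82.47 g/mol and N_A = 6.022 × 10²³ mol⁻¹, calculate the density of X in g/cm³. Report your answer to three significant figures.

A BCC unit cell contains Z = 2 atoms.
Cell volume: a³ = (0.270 nm)³ = (2.700 × 10^-8 cm)³ = 1.968 × 10^-23 cm³.
ρ = Z·M/(N_A·a³) = 2 × 82.47 / (6.022 × 10²³ × 1.968 × 10^-23) = 13.92 g/cm³.

13.9 g/cm³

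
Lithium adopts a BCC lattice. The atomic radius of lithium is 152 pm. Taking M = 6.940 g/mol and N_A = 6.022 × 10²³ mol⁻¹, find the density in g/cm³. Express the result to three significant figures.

In a BCC lattice, atoms touch along the body diagonal, so √3·a = 4r, giving a = 351.0 pm = 3.510 × 10^-8 cm.
With Z = 2, ρ = Z·M/(N_A·a³) = 2 × 6.940 / (6.022 × 10²³ × 4.325 × 10^-23) = 0.5329 g/cm³.

0.533 g/cm³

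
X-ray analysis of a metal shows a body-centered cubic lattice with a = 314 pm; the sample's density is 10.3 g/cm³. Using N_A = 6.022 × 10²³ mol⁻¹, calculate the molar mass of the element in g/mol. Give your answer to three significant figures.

96.0 g/mol

A BCC cell has Z = 2 atoms; a = 3.140 × 10^-8 cm.
M = ρ·N_A·a³/Z = 10.3 × 6.022 × 10²³ × 3.096 × 10^-23 / 2 = 96.0 g/mol.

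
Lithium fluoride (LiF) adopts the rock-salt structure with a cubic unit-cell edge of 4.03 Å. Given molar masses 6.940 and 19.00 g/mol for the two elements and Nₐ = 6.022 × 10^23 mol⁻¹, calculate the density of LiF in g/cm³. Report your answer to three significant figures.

The rock-salt structure contains Z = 4 formula units per cell; M(LiF) = 6.940 + 19.00 = 25.94 g/mol.
a³ = (4.030 × 10^-8 cm)³ = 6.545 × 10^-23 cm³.
ρ = 4 × 25.94 / (6.022 × 10²³ × 6.545 × 10^-23) = 2.633 g/cm³.

2.63 g/cm³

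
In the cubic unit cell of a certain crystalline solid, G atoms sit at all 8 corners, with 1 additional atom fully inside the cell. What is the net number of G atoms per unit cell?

Corner atoms are shared by 8 cells (1/8 each), interior atoms are unshared.
Net atoms = 8 × 1/8 + 1 = 1 + 1 = 2.

2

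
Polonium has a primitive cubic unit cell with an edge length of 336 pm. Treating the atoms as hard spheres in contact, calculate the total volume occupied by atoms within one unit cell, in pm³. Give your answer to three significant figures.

In a simple cubic lattice atoms touch along the cell edge, so a = 2r, so r = 0.5000a = 168.0 pm.
V_atoms = Z × (4/3)πr³ = 1 × (4/3)π × (168.0)³ = 1.99 × 10^7 pm³.

1.99 × 10^7 pm³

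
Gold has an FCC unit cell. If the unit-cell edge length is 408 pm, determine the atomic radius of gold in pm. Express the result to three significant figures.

144 pm

In an FCC lattice, atoms touch along the face diagonal, so √2·a = 4r.
r = √2·a/4 = 1.4142 × 408 / 4 = 144 pm.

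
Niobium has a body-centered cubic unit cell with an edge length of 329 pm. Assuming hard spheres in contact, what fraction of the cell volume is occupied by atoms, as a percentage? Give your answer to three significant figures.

In a BCC lattice atoms touch along the body diagonal, so √3·a = 4r, so r = 0.4330a = 142.5 pm.
Packing fraction = Z·(4/3)πr³ / a³ = 2 × (4/3)π × (142.5)³ / (329)³ = 0.6802 = 68.0%.

68.0%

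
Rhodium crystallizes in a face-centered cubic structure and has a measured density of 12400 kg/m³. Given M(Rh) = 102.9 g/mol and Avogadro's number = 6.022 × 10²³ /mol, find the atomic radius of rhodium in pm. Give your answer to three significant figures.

135 pm

For an FCC cell (Z = 4), a³ = Z·M/(N_A·ρ) = 4 × 102.9 / (6.022 × 10²³ × 12.40) = 5.512 × 10^-23 cm³, so a = 3.806 × 10^-8 cm = 380.6 pm.
Atoms touch along the face diagonal, so √2·a = 4r, so r = 0.3536 × a = 135 pm.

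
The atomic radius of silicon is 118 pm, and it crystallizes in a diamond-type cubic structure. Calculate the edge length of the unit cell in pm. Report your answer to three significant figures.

545 pm

In a diamond cubic lattice, nearest neighbors lie along the body diagonal with √3·a = 8r.
a = 8r/√3 = 8 × 118 / 1.7321 = 545 pm.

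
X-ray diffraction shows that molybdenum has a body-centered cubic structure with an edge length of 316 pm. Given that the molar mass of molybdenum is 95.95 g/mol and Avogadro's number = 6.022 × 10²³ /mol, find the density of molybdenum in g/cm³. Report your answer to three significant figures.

10.1 g/cm³

A BCC unit cell contains Z = 2 atoms.
Cell volume: a³ = (316 pm)³ = (3.160 × 10^-8 cm)³ = 3.155 × 10^-23 cm³.
ρ = Z·M/(N_A·a³) = 2 × 95.95 / (6.022 × 10²³ × 3.155 × 10^-23) = 10.10 g/cm³.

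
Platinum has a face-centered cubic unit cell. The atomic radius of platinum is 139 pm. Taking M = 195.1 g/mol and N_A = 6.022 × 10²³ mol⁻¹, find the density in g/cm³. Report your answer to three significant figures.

In an FCC lattice, atoms touch along the face diagonal, so √2·a = 4r, giving a = 393.2 pm = 3.932 × 10^-8 cm.
With Z = 4, ρ = Z·M/(N_A·a³) = 4 × 195.1 / (6.022 × 10²³ × 6.077 × 10^-23) = 21.33 g/cm³.

21.3 g/cm³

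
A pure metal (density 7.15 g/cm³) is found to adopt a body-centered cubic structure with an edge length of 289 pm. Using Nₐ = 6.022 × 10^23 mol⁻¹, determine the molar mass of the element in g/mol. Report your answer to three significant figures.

A BCC cell has Z = 2 atoms; a = 2.890 × 10^-8 cm.
M = ρ·N_A·a³/Z = 7.15 × 6.022 × 10²³ × 2.414 × 10^-23 / 2 = 52.0 g/mol.

52.0 g/mol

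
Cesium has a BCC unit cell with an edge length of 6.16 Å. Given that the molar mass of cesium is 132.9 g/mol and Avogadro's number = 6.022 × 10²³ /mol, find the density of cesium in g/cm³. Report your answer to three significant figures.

1.89 g/cm³

A BCC unit cell contains Z = 2 atoms.
Cell volume: a³ = (6.16 Å)³ = (6.160 × 10^-8 cm)³ = 2.337 × 10^-22 cm³.
ρ = Z·M/(N_A·a³) = 2 × 132.9 / (6.022 × 10²³ × 2.337 × 10^-22) = 1.888 g/cm³.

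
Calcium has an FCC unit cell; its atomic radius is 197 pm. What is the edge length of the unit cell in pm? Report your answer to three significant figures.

557 pm

In an FCC lattice, atoms touch along the face diagonal, so √2·a = 4r.
a = 4r/√2 = 4 × 197 / 1.4142 = 557 pm.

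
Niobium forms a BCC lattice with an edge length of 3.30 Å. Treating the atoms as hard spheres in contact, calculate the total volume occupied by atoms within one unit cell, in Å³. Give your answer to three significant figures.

In a BCC lattice atoms touch along the body diagonal, so √3·a = 4r, so r = 0.4330a = 1.429 Å.
V_atoms = Z × (4/3)πr³ = 2 × (4/3)π × (1.429)³ = 24.4 Å³.

24.4 Å³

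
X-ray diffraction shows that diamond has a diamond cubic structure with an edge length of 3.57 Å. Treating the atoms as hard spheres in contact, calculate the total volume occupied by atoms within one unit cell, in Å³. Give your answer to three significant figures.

15.5 Å³

In a diamond cubic lattice nearest neighbors lie along the body diagonal with √3·a = 8r, so r = 0.2165a = 0.7729 Å.
V_atoms = Z × (4/3)πr³ = 8 × (4/3)π × (0.7729)³ = 15.5 Å³.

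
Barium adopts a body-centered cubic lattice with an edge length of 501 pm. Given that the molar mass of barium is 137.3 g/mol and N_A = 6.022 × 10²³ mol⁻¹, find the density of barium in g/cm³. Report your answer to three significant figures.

3.63 g/cm³

A BCC unit cell contains Z = 2 atoms.
Cell volume: a³ = (501 pm)³ = (5.010 × 10^-8 cm)³ = 1.258 × 10^-22 cm³.
ρ = Z·M/(N_A·a³) = 2 × 137.3 / (6.022 × 10²³ × 1.258 × 10^-22) = 3.626 g/cm³.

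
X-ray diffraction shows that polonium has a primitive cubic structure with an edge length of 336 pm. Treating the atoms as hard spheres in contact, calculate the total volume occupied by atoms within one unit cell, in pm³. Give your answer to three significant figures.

In a simple cubic lattice atoms touch along the cell edge, so a = 2r, so r = 0.5000a = 168.0 pm.
V_atoms = Z × (4/3)πr³ = 1 × (4/3)π × (168.0)³ = 1.99 × 10^7 pm³.

1.99 × 10^7 pm³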